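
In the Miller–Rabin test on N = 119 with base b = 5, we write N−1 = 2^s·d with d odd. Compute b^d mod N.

45

119 − 1 = 118 = 2^1 · 59, so d = 59.
5^1 ≡ 5 (mod 119)
5^2 ≡ 5^2 = 25 ≡ 25 (mod 119)
5^4 ≡ 25^2 = 625 ≡ 30 (mod 119)
5^8 ≡ 30^2 = 900 ≡ 67 (mod 119)
5^16 ≡ 67^2 = 4489 ≡ 86 (mod 119)
5^32 ≡ 86^2 = 7396 ≡ 18 (mod 119)
59 = 32 + 16 + 8 + 2 + 1 in binary powers of 2.
So 5^59 ≡ 18 · 86 · 67 · 25 · 5 ≡ 45 (mod 119).
Squaring chain: 45; never reaches −1, so base 5 is a Miller–Rabin witness that 119 is composite.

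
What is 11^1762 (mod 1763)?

1392

11^1 ≡ 11 (mod 1763)
11^2 ≡ 11^2 = 121 ≡ 121 (mod 1763)
11^4 ≡ 121^2 = 14641 ≡ 537 (mod 1763)
11^8 ≡ 537^2 = 288369 ≡ 1000 (mod 1763)
11^16 ≡ 1000^2 = 1000000 ≡ 379 (mod 1763)
11^32 ≡ 379^2 = 143641 ≡ 838 (mod 1763)
11^64 ≡ 838^2 = 702244 ≡ 570 (mod 1763)
11^128 ≡ 570^2 = 324900 ≡ 508 (mod 1763)
11^256 ≡ 508^2 = 258064 ≡ 666 (mod 1763)
11^512 ≡ 666^2 = 443556 ≡ 1043 (mod 1763)
11^1024 ≡ 1043^2 = 1087849 ≡ 78 (mod 1763)
1762 = 1024 + 512 + 128 + 64 + 32 + 2 in binary powers of 2.
So 11^1762 ≡ 78 · 1043 · 508 · 570 · 838 · 121 ≡ 1392 (mod 1763).
Since 1392 ≠ 1, base 11 is a Fermat witness: 1763 is composite.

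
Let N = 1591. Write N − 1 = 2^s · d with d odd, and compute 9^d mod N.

1591 − 1 = 1590 = 2^1 · 795, so d = 795.
9^1 ≡ 9 (mod 1591)
9^2 ≡ 9^2 = 81 ≡ 81 (mod 1591)
9^4 ≡ 81^2 = 6561 ≡ 197 (mod 1591)
9^8 ≡ 197^2 = 38809 ≡ 625 (mod 1591)
9^16 ≡ 625^2 = 390625 ≡ 830 (mod 1591)
9^32 ≡ 830^2 = 688900 ≡ 1588 (mod 1591)
9^64 ≡ 1588^2 = 2521744 ≡ 9 (mod 1591)
9^128 ≡ 9^2 = 81 ≡ 81 (mod 1591)
9^256 ≡ 81^2 = 6561 ≡ 197 (mod 1591)
9^512 ≡ 197^2 = 38809 ≡ 625 (mod 1591)
795 = 512 + 256 + 16 + 8 + 2 + 1 in binary powers of 2.
So 9^795 ≡ 625 · 197 · 830 · 625 · 81 · 9 ≡ 322 (mod 1591).
Squaring chain: 322; never reaches −1, so base 9 is a Miller–Rabin witness that 1591 is composite.

322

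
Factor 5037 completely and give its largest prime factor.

5037 = 3 · 1679
1679 = 23 · 73
73 is prime.
So 5037 = 3 · 23 · 73; the largest prime factor is 73.

73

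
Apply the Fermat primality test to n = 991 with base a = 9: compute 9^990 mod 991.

9^1 ≡ 9 (mod 991)
9^2 ≡ 9^2 = 81 ≡ 81 (mod 991)
9^4 ≡ 81^2 = 6561 ≡ 615 (mod 991)
9^8 ≡ 615^2 = 378225 ≡ 654 (mod 991)
9^16 ≡ 654^2 = 427716 ≡ 595 (mod 991)
9^32 ≡ 595^2 = 354025 ≡ 238 (mod 991)
9^64 ≡ 238^2 = 56644 ≡ 157 (mod 991)
9^128 ≡ 157^2 = 24649 ≡ 865 (mod 991)
9^256 ≡ 865^2 = 748225 ≡ 20 (mod 991)
9^512 ≡ 20^2 = 400 ≡ 400 (mod 991)
990 = 512 + 256 + 128 + 64 + 16 + 8 + 4 + 2 in binary powers of 2.
So 9^990 ≡ 400 · 20 · 865 · 157 · 595 · 654 · 615 · 81 ≡ 1 (mod 991).
Since the result is 1, base 9 gives no evidence that 991 is composite.

1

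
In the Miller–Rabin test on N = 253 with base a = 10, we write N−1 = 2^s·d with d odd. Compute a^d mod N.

21

253 − 1 = 252 = 2^2 · 63, so d = 63.
10^1 ≡ 10 (mod 253)
10^2 ≡ 10^2 = 100 ≡ 100 (mod 253)
10^4 ≡ 100^2 = 10000 ≡ 133 (mod 253)
10^8 ≡ 133^2 = 17689 ≡ 232 (mod 253)
10^16 ≡ 232^2 = 53824 ≡ 188 (mod 253)
10^32 ≡ 188^2 = 35344 ≡ 177 (mod 253)
63 = 32 + 16 + 8 + 4 + 2 + 1 in binary powers of 2.
So 10^63 ≡ 177 · 188 · 232 · 133 · 100 · 10 ≡ 21 (mod 253).
Squaring chain: 21 → 188; never reaches −1, so base 10 is a Miller–Rabin witness that 253 is composite.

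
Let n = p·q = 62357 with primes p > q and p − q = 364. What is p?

Since p = q + 364, we have 62357 = q(q + 364), so q² + 364q − 62357 = 0.
Discriminant: 364² + 4·62357 = 132496 + 249428 = 381924; √381924 = 618.
q = (−364 + 618)/2 = 127, and p = q + 364 = 491.
Check: 127 · 491 = 62357.

491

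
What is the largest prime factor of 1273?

67

1273 = 19 · 67
67 is prime.
So 1273 = 19 · 67; the largest prime factor is 67.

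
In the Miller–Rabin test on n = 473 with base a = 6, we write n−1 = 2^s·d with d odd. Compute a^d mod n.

79

473 − 1 = 472 = 2^3 · 59, so d = 59.
6^1 ≡ 6 (mod 473)
6^2 ≡ 6^2 = 36 ≡ 36 (mod 473)
6^4 ≡ 36^2 = 1296 ≡ 350 (mod 473)
6^8 ≡ 350^2 = 122500 ≡ 466 (mod 473)
6^16 ≡ 466^2 = 217156 ≡ 49 (mod 473)
6^32 ≡ 49^2 = 2401 ≡ 36 (mod 473)
59 = 32 + 16 + 8 + 2 + 1 in binary powers of 2.
So 6^59 ≡ 36 · 49 · 466 · 36 · 6 ≡ 79 (mod 473).
Squaring chain: 79 → 92 → 423; never reaches −1, so base 6 is a Miller–Rabin witness that 473 is composite.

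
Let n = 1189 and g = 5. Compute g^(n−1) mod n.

674

5^1 ≡ 5 (mod 1189)
5^2 ≡ 5^2 = 25 ≡ 25 (mod 1189)
5^4 ≡ 25^2 = 625 ≡ 625 (mod 1189)
5^8 ≡ 625^2 = 390625 ≡ 633 (mod 1189)
5^16 ≡ 633^2 = 400689 ≡ 1185 (mod 1189)
5^32 ≡ 1185^2 = 1404225 ≡ 16 (mod 1189)
5^64 ≡ 16^2 = 256 ≡ 256 (mod 1189)
5^128 ≡ 256^2 = 65536 ≡ 141 (mod 1189)
5^256 ≡ 141^2 = 19881 ≡ 857 (mod 1189)
5^512 ≡ 857^2 = 734449 ≡ 836 (mod 1189)
5^1024 ≡ 836^2 = 698896 ≡ 953 (mod 1189)
1188 = 1024 + 128 + 32 + 4 in binary powers of 2.
So 5^1188 ≡ 953 · 141 · 16 · 625 ≡ 674 (mod 1189).
Since 674 ≠ 1, base 5 is a Fermat witness: 1189 is composite.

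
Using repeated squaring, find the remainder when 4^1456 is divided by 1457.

686

4^1 ≡ 4 (mod 1457)
4^2 ≡ 4^2 = 16 ≡ 16 (mod 1457)
4^4 ≡ 16^2 = 256 ≡ 256 (mod 1457)
4^8 ≡ 256^2 = 65536 ≡ 1428 (mod 1457)
4^16 ≡ 1428^2 = 2039184 ≡ 841 (mod 1457)
4^32 ≡ 841^2 = 707281 ≡ 636 (mod 1457)
4^64 ≡ 636^2 = 404496 ≡ 907 (mod 1457)
4^128 ≡ 907^2 = 822649 ≡ 901 (mod 1457)
4^256 ≡ 901^2 = 811801 ≡ 252 (mod 1457)
4^512 ≡ 252^2 = 63504 ≡ 853 (mod 1457)
4^1024 ≡ 853^2 = 727609 ≡ 566 (mod 1457)
1456 = 1024 + 256 + 128 + 32 + 16 in binary powers of 2.
So 4^1456 ≡ 566 · 252 · 901 · 636 · 841 ≡ 686 (mod 1457).
Since 686 ≠ 1, base 4 is a Fermat witness: 1457 is composite.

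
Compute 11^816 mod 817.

11^1 ≡ 11 (mod 817)
11^2 ≡ 11^2 = 121 ≡ 121 (mod 817)
11^4 ≡ 121^2 = 14641 ≡ 752 (mod 817)
11^8 ≡ 752^2 = 565504 ≡ 140 (mod 817)
11^16 ≡ 140^2 = 19600 ≡ 809 (mod 817)
11^32 ≡ 809^2 = 654481 ≡ 64 (mod 817)
11^64 ≡ 64^2 = 4096 ≡ 11 (mod 817)
11^128 ≡ 11^2 = 121 ≡ 121 (mod 817)
11^256 ≡ 121^2 = 14641 ≡ 752 (mod 817)
11^512 ≡ 752^2 = 565504 ≡ 140 (mod 817)
816 = 512 + 256 + 32 + 16 in binary powers of 2.
So 11^816 ≡ 140 · 752 · 64 · 809 ≡ 666 (mod 817).
Since 666 ≠ 1, base 11 is a Fermat witness: 817 is composite.

666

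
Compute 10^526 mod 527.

10^1 ≡ 10 (mod 527)
10^2 ≡ 10^2 = 100 ≡ 100 (mod 527)
10^4 ≡ 100^2 = 10000 ≡ 514 (mod 527)
10^8 ≡ 514^2 = 264196 ≡ 169 (mod 527)
10^16 ≡ 169^2 = 28561 ≡ 103 (mod 527)
10^32 ≡ 103^2 = 10609 ≡ 69 (mod 527)
10^64 ≡ 69^2 = 4761 ≡ 18 (mod 527)
10^128 ≡ 18^2 = 324 ≡ 324 (mod 527)
10^256 ≡ 324^2 = 104976 ≡ 103 (mod 527)
10^512 ≡ 103^2 = 10609 ≡ 69 (mod 527)
526 = 512 + 8 + 4 + 2 in binary powers of 2.
So 10^526 ≡ 69 · 169 · 514 · 100 ≡ 382 (mod 527).
Since 382 ≠ 1, base 10 is a Fermat witness: 527 is composite.

382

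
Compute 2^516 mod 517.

2^1 ≡ 2 (mod 517)
2^2 ≡ 2^2 = 4 ≡ 4 (mod 517)
2^4 ≡ 4^2 = 16 ≡ 16 (mod 517)
2^8 ≡ 16^2 = 256 ≡ 256 (mod 517)
2^16 ≡ 256^2 = 65536 ≡ 394 (mod 517)
2^32 ≡ 394^2 = 155236 ≡ 136 (mod 517)
2^64 ≡ 136^2 = 18496 ≡ 401 (mod 517)
2^128 ≡ 401^2 = 160801 ≡ 14 (mod 517)
2^256 ≡ 14^2 = 196 ≡ 196 (mod 517)
2^512 ≡ 196^2 = 38416 ≡ 158 (mod 517)
516 = 512 + 4 in binary powers of 2.
So 2^516 ≡ 158 · 16 ≡ 460 (mod 517).
Since 460 ≠ 1, base 2 is a Fermat witness: 517 is composite.

460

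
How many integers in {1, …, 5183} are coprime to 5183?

Factor: 5183 = 71 · 73.
φ(5183) = (71−1) · (73−1) = 70 · 72 = 5040.

5040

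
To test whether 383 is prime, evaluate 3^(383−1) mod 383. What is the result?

1

3^1 ≡ 3 (mod 383)
3^2 ≡ 3^2 = 9 ≡ 9 (mod 383)
3^4 ≡ 9^2 = 81 ≡ 81 (mod 383)
3^8 ≡ 81^2 = 6561 ≡ 50 (mod 383)
3^16 ≡ 50^2 = 2500 ≡ 202 (mod 383)
3^32 ≡ 202^2 = 40804 ≡ 206 (mod 383)
3^64 ≡ 206^2 = 42436 ≡ 306 (mod 383)
3^128 ≡ 306^2 = 93636 ≡ 184 (mod 383)
3^256 ≡ 184^2 = 33856 ≡ 152 (mod 383)
382 = 256 + 64 + 32 + 16 + 8 + 4 + 2 in binary powers of 2.
So 3^382 ≡ 152 · 306 · 206 · 202 · 50 · 81 · 9 ≡ 1 (mod 383).
Since the result is 1, base 3 gives no evidence that 383 is composite.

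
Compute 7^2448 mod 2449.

7^1 ≡ 7 (mod 2449)
7^2 ≡ 7^2 = 49 ≡ 49 (mod 2449)
7^4 ≡ 49^2 = 2401 ≡ 2401 (mod 2449)
7^8 ≡ 2401^2 = 5764801 ≡ 2304 (mod 2449)
7^16 ≡ 2304^2 = 5308416 ≡ 1433 (mod 2449)
7^32 ≡ 1433^2 = 2053489 ≡ 1227 (mod 2449)
7^64 ≡ 1227^2 = 1505529 ≡ 1843 (mod 2449)
7^128 ≡ 1843^2 = 3396649 ≡ 2335 (mod 2449)
7^256 ≡ 2335^2 = 5452225 ≡ 751 (mod 2449)
7^512 ≡ 751^2 = 564001 ≡ 731 (mod 2449)
7^1024 ≡ 731^2 = 534361 ≡ 479 (mod 2449)
7^2048 ≡ 479^2 = 229441 ≡ 1684 (mod 2449)
2448 = 2048 + 256 + 128 + 16 in binary powers of 2.
So 7^2448 ≡ 1684 · 751 · 2335 · 1433 ≡ 994 (mod 2449).
Since 994 ≠ 1, base 7 is a Fermat witness: 2449 is composite.

994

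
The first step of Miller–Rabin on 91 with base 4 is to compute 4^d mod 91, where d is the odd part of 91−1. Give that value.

64

91 − 1 = 90 = 2^1 · 45, so d = 45.
4^1 ≡ 4 (mod 91)
4^2 ≡ 4^2 = 16 ≡ 16 (mod 91)
4^4 ≡ 16^2 = 256 ≡ 74 (mod 91)
4^8 ≡ 74^2 = 5476 ≡ 16 (mod 91)
4^16 ≡ 16^2 = 256 ≡ 74 (mod 91)
4^32 ≡ 74^2 = 5476 ≡ 16 (mod 91)
45 = 32 + 8 + 4 + 1 in binary powers of 2.
So 4^45 ≡ 16 · 16 · 74 · 4 ≡ 64 (mod 91).
Squaring chain: 64; never reaches −1, so base 4 is a Miller–Rabin witness that 91 is composite.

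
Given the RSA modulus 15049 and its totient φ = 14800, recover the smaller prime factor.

101

φ(n) = (p−1)(q−1) = n − (p+q) + 1, so p + q = 15049 − 14800 + 1 = 250.
p and q are the roots of t² − 250t + 15049 = 0.
Discriminant: 250² − 4·15049 = 62500 − 60196 = 2304; √2304 = 48.
q = (250 − 48)/2 = 101, p = (250 + 48)/2 = 149.
Check: 101 · 149 = 15049.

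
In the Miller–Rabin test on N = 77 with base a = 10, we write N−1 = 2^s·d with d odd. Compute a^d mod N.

77 − 1 = 76 = 2^2 · 19, so d = 19.
10^1 ≡ 10 (mod 77)
10^2 ≡ 10^2 = 100 ≡ 23 (mod 77)
10^4 ≡ 23^2 = 529 ≡ 67 (mod 77)
10^8 ≡ 67^2 = 4489 ≡ 23 (mod 77)
10^16 ≡ 23^2 = 529 ≡ 67 (mod 77)
19 = 16 + 2 + 1 in binary powers of 2.
So 10^19 ≡ 67 · 23 · 10 ≡ 10 (mod 77).
Squaring chain: 10 → 23; never reaches −1, so base 10 is a Miller–Rabin witness that 77 is composite.

10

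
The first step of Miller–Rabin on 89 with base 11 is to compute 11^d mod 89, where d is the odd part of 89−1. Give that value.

88

89 − 1 = 88 = 2^3 · 11, so d = 11.
11^1 ≡ 11 (mod 89)
11^2 ≡ 11^2 = 121 ≡ 32 (mod 89)
11^4 ≡ 32^2 = 1024 ≡ 45 (mod 89)
11^8 ≡ 45^2 = 2025 ≡ 67 (mod 89)
11 = 8 + 2 + 1 in binary powers of 2.
So 11^11 ≡ 67 · 32 · 11 ≡ 88 (mod 89).
Since 11^d ≡ 88 (mod 89), base 11 does not prove 89 composite.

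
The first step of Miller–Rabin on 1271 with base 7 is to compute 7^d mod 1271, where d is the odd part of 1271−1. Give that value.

191

1271 − 1 = 1270 = 2^1 · 635, so d = 635.
7^1 ≡ 7 (mod 1271)
7^2 ≡ 7^2 = 49 ≡ 49 (mod 1271)
7^4 ≡ 49^2 = 2401 ≡ 1130 (mod 1271)
7^8 ≡ 1130^2 = 1276900 ≡ 816 (mod 1271)
7^16 ≡ 816^2 = 665856 ≡ 1123 (mod 1271)
7^32 ≡ 1123^2 = 1261129 ≡ 297 (mod 1271)
7^64 ≡ 297^2 = 88209 ≡ 510 (mod 1271)
7^128 ≡ 510^2 = 260100 ≡ 816 (mod 1271)
7^256 ≡ 816^2 = 665856 ≡ 1123 (mod 1271)
7^512 ≡ 1123^2 = 1261129 ≡ 297 (mod 1271)
635 = 512 + 64 + 32 + 16 + 8 + 2 + 1 in binary powers of 2.
So 7^635 ≡ 297 · 510 · 297 · 1123 · 816 · 49 · 7 ≡ 191 (mod 1271).
Squaring chain: 191; never reaches −1, so base 7 is a Miller–Rabin witness that 1271 is composite.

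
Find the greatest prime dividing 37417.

71

37417 = 17 · 2201
2201 = 31 · 71
71 is prime.
So 37417 = 17 · 31 · 71; the largest prime factor is 71.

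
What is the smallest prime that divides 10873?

83

10873 is odd.
Digit sum 19, not divisible by 3.
Ends in 3: not divisible by 5.
7: 10873 = 7·1553 + 2
11: 10873 = 11·988 + 5
13: 10873 = 13·836 + 5
17: 10873 = 17·639 + 10
19: 10873 = 19·572 + 5
23: 10873 = 23·472 + 17
29: 10873 = 29·374 + 27
31: 10873 = 31·350 + 23
37: 10873 = 37·293 + 32
41: 10873 = 41·265 + 8
43: 10873 = 43·252 + 37
47: 10873 = 47·231 + 16
53: 10873 = 53·205 + 8
59: 10873 = 59·184 + 17
61: 10873 = 61·178 + 15
67: 10873 = 67·162 + 19
71: 10873 = 71·153 + 10
73: 10873 = 73·148 + 69
79: 10873 = 79·137 + 50
83: 10873 = 83·131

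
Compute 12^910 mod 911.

1

12^1 ≡ 12 (mod 911)
12^2 ≡ 12^2 = 144 ≡ 144 (mod 911)
12^4 ≡ 144^2 = 20736 ≡ 694 (mod 911)
12^8 ≡ 694^2 = 481636 ≡ 628 (mod 911)
12^16 ≡ 628^2 = 394384 ≡ 832 (mod 911)
12^32 ≡ 832^2 = 692224 ≡ 775 (mod 911)
12^64 ≡ 775^2 = 600625 ≡ 276 (mod 911)
12^128 ≡ 276^2 = 76176 ≡ 563 (mod 911)
12^256 ≡ 563^2 = 316969 ≡ 852 (mod 911)
12^512 ≡ 852^2 = 725904 ≡ 748 (mod 911)
910 = 512 + 256 + 128 + 8 + 4 + 2 in binary powers of 2.
So 12^910 ≡ 748 · 852 · 563 · 628 · 694 · 144 ≡ 1 (mod 911).
Since the result is 1, base 12 gives no evidence that 911 is composite.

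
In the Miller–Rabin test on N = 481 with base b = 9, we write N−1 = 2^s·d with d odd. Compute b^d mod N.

417

481 − 1 = 480 = 2^5 · 15, so d = 15.
9^1 ≡ 9 (mod 481)
9^2 ≡ 9^2 = 81 ≡ 81 (mod 481)
9^4 ≡ 81^2 = 6561 ≡ 308 (mod 481)
9^8 ≡ 308^2 = 94864 ≡ 107 (mod 481)
15 = 8 + 4 + 2 + 1 in binary powers of 2.
So 9^15 ≡ 107 · 308 · 81 · 9 ≡ 417 (mod 481).
Squaring chain: 417 → 248 → 417 → 248 → 417; never reaches −1, so base 9 is a Miller–Rabin witness that 481 is composite.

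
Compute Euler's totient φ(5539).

5320

Factor: 5539 = 29 · 191.
φ(5539) = (29−1) · (191−1) = 28 · 190 = 5320.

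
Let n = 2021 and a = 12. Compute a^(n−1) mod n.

12^1 ≡ 12 (mod 2021)
12^2 ≡ 12^2 = 144 ≡ 144 (mod 2021)
12^4 ≡ 144^2 = 20736 ≡ 526 (mod 2021)
12^8 ≡ 526^2 = 276676 ≡ 1820 (mod 2021)
12^16 ≡ 1820^2 = 3312400 ≡ 2002 (mod 2021)
12^32 ≡ 2002^2 = 4008004 ≡ 361 (mod 2021)
12^64 ≡ 361^2 = 130321 ≡ 977 (mod 2021)
12^128 ≡ 977^2 = 954529 ≡ 617 (mod 2021)
12^256 ≡ 617^2 = 380689 ≡ 741 (mod 2021)
12^512 ≡ 741^2 = 549081 ≡ 1390 (mod 2021)
12^1024 ≡ 1390^2 = 1932100 ≡ 24 (mod 2021)
2020 = 1024 + 512 + 256 + 128 + 64 + 32 + 4 in binary powers of 2.
So 12^2020 ≡ 24 · 1390 · 741 · 617 · 977 · 361 · 526 ≡ 397 (mod 2021).
Since 397 ≠ 1, base 12 is a Fermat witness: 2021 is composite.

397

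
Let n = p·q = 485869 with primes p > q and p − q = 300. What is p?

863

Since p = q + 300, we have 485869 = q(q + 300), so q² + 300q − 485869 = 0.
Discriminant: 300² + 4·485869 = 90000 + 1943476 = 2033476; √2033476 = 1426.
q = (−300 + 1426)/2 = 563, and p = q + 300 = 863.
Check: 563 · 863 = 485869.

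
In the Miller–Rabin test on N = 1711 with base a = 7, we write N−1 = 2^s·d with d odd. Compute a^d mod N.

1711 − 1 = 1710 = 2^1 · 855, so d = 855.
7^1 ≡ 7 (mod 1711)
7^2 ≡ 7^2 = 49 ≡ 49 (mod 1711)
7^4 ≡ 49^2 = 2401 ≡ 690 (mod 1711)
7^8 ≡ 690^2 = 476100 ≡ 442 (mod 1711)
7^16 ≡ 442^2 = 195364 ≡ 310 (mod 1711)
7^32 ≡ 310^2 = 96100 ≡ 284 (mod 1711)
7^64 ≡ 284^2 = 80656 ≡ 239 (mod 1711)
7^128 ≡ 239^2 = 57121 ≡ 658 (mod 1711)
7^256 ≡ 658^2 = 432964 ≡ 81 (mod 1711)
7^512 ≡ 81^2 = 6561 ≡ 1428 (mod 1711)
855 = 512 + 256 + 64 + 16 + 4 + 2 + 1 in binary powers of 2.
So 7^855 ≡ 1428 · 81 · 239 · 310 · 690 · 49 · 7 ≡ 500 (mod 1711).
Squaring chain: 500; never reaches −1, so base 7 is a Miller–Rabin witness that 1711 is composite.

500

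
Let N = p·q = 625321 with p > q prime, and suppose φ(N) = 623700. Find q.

φ(n) = (p−1)(q−1) = n − (p+q) + 1, so p + q = 625321 − 623700 + 1 = 1622.
p and q are the roots of t² − 1622t + 625321 = 0.
Discriminant: 1622² − 4·625321 = 2630884 − 2501284 = 129600; √129600 = 360.
q = (1622 − 360)/2 = 631, p = (1622 + 360)/2 = 991.
Check: 631 · 991 = 625321.

631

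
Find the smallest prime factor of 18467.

59

18467 is odd.
Digit sum 26, not divisible by 3.
Ends in 7: not divisible by 5.
7: 18467 = 7·2638 + 1
11: 18467 = 11·1678 + 9
13: 18467 = 13·1420 + 7
17: 18467 = 17·1086 + 5
19: 18467 = 19·971 + 18
23: 18467 = 23·802 + 21
29: 18467 = 29·636 + 23
31: 18467 = 31·595 + 22
37: 18467 = 37·499 + 4
41: 18467 = 41·450 + 17
43: 18467 = 43·429 + 20
47: 18467 = 47·392 + 43
53: 18467 = 53·348 + 23
59: 18467 = 59·313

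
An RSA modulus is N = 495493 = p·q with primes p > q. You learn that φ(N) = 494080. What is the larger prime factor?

773

φ(n) = (p−1)(q−1) = n − (p+q) + 1, so p + q = 495493 − 494080 + 1 = 1414.
p and q are the roots of t² − 1414t + 495493 = 0.
Discriminant: 1414² − 4·495493 = 1999396 − 1981972 = 17424; √17424 = 132.
q = (1414 − 132)/2 = 641, p = (1414 + 132)/2 = 773.
Check: 641 · 773 = 495493.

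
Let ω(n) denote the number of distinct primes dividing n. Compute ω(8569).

8569 = 11 · 779
779 = 19 · 41
8569 = 11 · 19 · 41, which has 3 distinct prime factors.

3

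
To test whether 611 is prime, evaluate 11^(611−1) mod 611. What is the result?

335

11^1 ≡ 11 (mod 611)
11^2 ≡ 11^2 = 121 ≡ 121 (mod 611)
11^4 ≡ 121^2 = 14641 ≡ 588 (mod 611)
11^8 ≡ 588^2 = 345744 ≡ 529 (mod 611)
11^16 ≡ 529^2 = 279841 ≡ 3 (mod 611)
11^32 ≡ 3^2 = 9 ≡ 9 (mod 611)
11^64 ≡ 9^2 = 81 ≡ 81 (mod 611)
11^128 ≡ 81^2 = 6561 ≡ 451 (mod 611)
11^256 ≡ 451^2 = 203401 ≡ 549 (mod 611)
11^512 ≡ 549^2 = 301401 ≡ 178 (mod 611)
610 = 512 + 64 + 32 + 2 in binary powers of 2.
So 11^610 ≡ 178 · 81 · 9 · 121 ≡ 335 (mod 611).
Since 335 ≠ 1, base 11 is a Fermat witness: 611 is composite.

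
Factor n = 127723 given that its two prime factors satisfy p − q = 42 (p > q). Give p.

379

Since p = q + 42, we have 127723 = q(q + 42), so q² + 42q − 127723 = 0.
Discriminant: 42² + 4·127723 = 1764 + 510892 = 512656; √512656 = 716.
q = (−42 + 716)/2 = 337, and p = q + 42 = 379.
Check: 337 · 379 = 127723.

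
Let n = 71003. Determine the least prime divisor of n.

71003 is odd.
Digit sum 11, not divisible by 3.
Ends in 3: not divisible by 5.
7: 71003 = 7·10143 + 2
11: 71003 = 11·6454 + 9
13: 71003 = 13·5461 + 10
17: 71003 = 17·4176 + 11
19: 71003 = 19·3737

19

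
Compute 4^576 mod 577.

4^1 ≡ 4 (mod 577)
4^2 ≡ 4^2 = 16 ≡ 16 (mod 577)
4^4 ≡ 16^2 = 256 ≡ 256 (mod 577)
4^8 ≡ 256^2 = 65536 ≡ 335 (mod 577)
4^16 ≡ 335^2 = 112225 ≡ 287 (mod 577)
4^32 ≡ 287^2 = 82369 ≡ 435 (mod 577)
4^64 ≡ 435^2 = 189225 ≡ 546 (mod 577)
4^128 ≡ 546^2 = 298116 ≡ 384 (mod 577)
4^256 ≡ 384^2 = 147456 ≡ 321 (mod 577)
4^512 ≡ 321^2 = 103041 ≡ 335 (mod 577)
576 = 512 + 64 in binary powers of 2.
So 4^576 ≡ 335 · 546 ≡ 1 (mod 577).
Since the result is 1, base 4 gives no evidence that 577 is composite.

1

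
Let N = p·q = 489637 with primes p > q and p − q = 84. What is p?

Since p = q + 84, we have 489637 = q(q + 84), so q² + 84q − 489637 = 0.
Discriminant: 84² + 4·489637 = 7056 + 1958548 = 1965604; √1965604 = 1402.
q = (−84 + 1402)/2 = 659, and p = q + 84 = 743.
Check: 659 · 743 = 489637.

743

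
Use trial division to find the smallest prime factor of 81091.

83

81091 is odd.
Digit sum 19, not divisible by 3.
Ends in 1: not divisible by 5.
7: 81091 = 7·11584 + 3
11: 81091 = 11·7371 + 10
13: 81091 = 13·6237 + 10
17: 81091 = 17·4770 + 1
19: 81091 = 19·4267 + 18
23: 81091 = 23·3525 + 16
29: 81091 = 29·2796 + 7
31: 81091 = 31·2615 + 26
37: 81091 = 37·2191 + 24
41: 81091 = 41·1977 + 34
43: 81091 = 43·1885 + 36
47: 81091 = 47·1725 + 16
53: 81091 = 53·1530 + 1
59: 81091 = 59·1374 + 25
61: 81091 = 61·1329 + 22
67: 81091 = 67·1210 + 21
71: 81091 = 71·1142 + 9
73: 81091 = 73·1110 + 61
79: 81091 = 79·1026 + 37
83: 81091 = 83·977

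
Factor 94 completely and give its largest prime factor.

47

94 = 2 · 47
47 is prime.
So 94 = 2 · 47; the largest prime factor is 47.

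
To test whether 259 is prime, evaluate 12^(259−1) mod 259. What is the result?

12^1 ≡ 12 (mod 259)
12^2 ≡ 12^2 = 144 ≡ 144 (mod 259)
12^4 ≡ 144^2 = 20736 ≡ 16 (mod 259)
12^8 ≡ 16^2 = 256 ≡ 256 (mod 259)
12^16 ≡ 256^2 = 65536 ≡ 9 (mod 259)
12^32 ≡ 9^2 = 81 ≡ 81 (mod 259)
12^64 ≡ 81^2 = 6561 ≡ 86 (mod 259)
12^128 ≡ 86^2 = 7396 ≡ 144 (mod 259)
12^256 ≡ 144^2 = 20736 ≡ 16 (mod 259)
258 = 256 + 2 in binary powers of 2.
So 12^258 ≡ 16 · 144 ≡ 232 (mod 259).
Since 232 ≠ 1, base 12 is a Fermat witness: 259 is composite.

232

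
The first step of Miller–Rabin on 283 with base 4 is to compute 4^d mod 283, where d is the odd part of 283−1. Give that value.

1

283 − 1 = 282 = 2^1 · 141, so d = 141.
4^1 ≡ 4 (mod 283)
4^2 ≡ 4^2 = 16 ≡ 16 (mod 283)
4^4 ≡ 16^2 = 256 ≡ 256 (mod 283)
4^8 ≡ 256^2 = 65536 ≡ 163 (mod 283)
4^16 ≡ 163^2 = 26569 ≡ 250 (mod 283)
4^32 ≡ 250^2 = 62500 ≡ 240 (mod 283)
4^64 ≡ 240^2 = 57600 ≡ 151 (mod 283)
4^128 ≡ 151^2 = 22801 ≡ 161 (mod 283)
141 = 128 + 8 + 4 + 1 in binary powers of 2.
So 4^141 ≡ 161 · 163 · 256 · 4 ≡ 1 (mod 283).
Since 4^d ≡ 1 (mod 283), base 4 does not prove 283 composite.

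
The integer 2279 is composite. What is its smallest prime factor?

43

2279 is odd.
Digit sum 20, not divisible by 3.
Ends in 9: not divisible by 5.
7: 2279 = 7·325 + 4
11: 2279 = 11·207 + 2
13: 2279 = 13·175 + 4
17: 2279 = 17·134 + 1
19: 2279 = 19·119 + 18
23: 2279 = 23·99 + 2
29: 2279 = 29·78 + 17
31: 2279 = 31·73 + 16
37: 2279 = 37·61 + 22
41: 2279 = 41·55 + 24
43: 2279 = 43·53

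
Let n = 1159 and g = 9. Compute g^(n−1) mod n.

790

9^1 ≡ 9 (mod 1159)
9^2 ≡ 9^2 = 81 ≡ 81 (mod 1159)
9^4 ≡ 81^2 = 6561 ≡ 766 (mod 1159)
9^8 ≡ 766^2 = 586756 ≡ 302 (mod 1159)
9^16 ≡ 302^2 = 91204 ≡ 802 (mod 1159)
9^32 ≡ 802^2 = 643204 ≡ 1118 (mod 1159)
9^64 ≡ 1118^2 = 1249924 ≡ 522 (mod 1159)
9^128 ≡ 522^2 = 272484 ≡ 119 (mod 1159)
9^256 ≡ 119^2 = 14161 ≡ 253 (mod 1159)
9^512 ≡ 253^2 = 64009 ≡ 264 (mod 1159)
9^1024 ≡ 264^2 = 69696 ≡ 156 (mod 1159)
1158 = 1024 + 128 + 4 + 2 in binary powers of 2.
So 9^1158 ≡ 156 · 119 · 766 · 81 ≡ 790 (mod 1159).
Since 790 ≠ 1, base 9 is a Fermat witness: 1159 is composite.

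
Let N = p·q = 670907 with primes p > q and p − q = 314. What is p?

Since p = q + 314, we have 670907 = q(q + 314), so q² + 314q − 670907 = 0.
Discriminant: 314² + 4·670907 = 98596 + 2683628 = 2782224; √2782224 = 1668.
q = (−314 + 1668)/2 = 677, and p = q + 314 = 991.
Check: 677 · 991 = 670907.

991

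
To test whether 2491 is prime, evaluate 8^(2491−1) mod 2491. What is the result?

1811

8^1 ≡ 8 (mod 2491)
8^2 ≡ 8^2 = 64 ≡ 64 (mod 2491)
8^4 ≡ 64^2 = 4096 ≡ 1605 (mod 2491)
8^8 ≡ 1605^2 = 2576025 ≡ 331 (mod 2491)
8^16 ≡ 331^2 = 109561 ≡ 2448 (mod 2491)
8^32 ≡ 2448^2 = 5992704 ≡ 1849 (mod 2491)
8^64 ≡ 1849^2 = 3418801 ≡ 1149 (mod 2491)
8^128 ≡ 1149^2 = 1320201 ≡ 2462 (mod 2491)
8^256 ≡ 2462^2 = 6061444 ≡ 841 (mod 2491)
8^512 ≡ 841^2 = 707281 ≡ 2328 (mod 2491)
8^1024 ≡ 2328^2 = 5419584 ≡ 1659 (mod 2491)
8^2048 ≡ 1659^2 = 2752281 ≡ 2217 (mod 2491)
2490 = 2048 + 256 + 128 + 32 + 16 + 8 + 2 in binary powers of 2.
So 8^2490 ≡ 2217 · 841 · 2462 · 1849 · 2448 · 331 · 64 ≡ 1811 (mod 2491).
Since 1811 ≠ 1, base 8 is a Fermat witness: 2491 is composite.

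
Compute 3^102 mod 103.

3^1 ≡ 3 (mod 103)
3^2 ≡ 3^2 = 9 ≡ 9 (mod 103)
3^4 ≡ 9^2 = 81 ≡ 81 (mod 103)
3^8 ≡ 81^2 = 6561 ≡ 72 (mod 103)
3^16 ≡ 72^2 = 5184 ≡ 34 (mod 103)
3^32 ≡ 34^2 = 1156 ≡ 23 (mod 103)
3^64 ≡ 23^2 = 529 ≡ 14 (mod 103)
102 = 64 + 32 + 4 + 2 in binary powers of 2.
So 3^102 ≡ 14 · 23 · 81 · 9 ≡ 1 (mod 103).
Since the result is 1, base 3 gives no evidence that 103 is composite.

1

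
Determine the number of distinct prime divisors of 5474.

5474 = 2 · 2737
2737 = 7 · 391
391 = 17 · 23
5474 = 2 · 7 · 17 · 23, which has 4 distinct prime factors.

4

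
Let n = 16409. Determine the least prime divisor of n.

61

16409 is odd.
Digit sum 20, not divisible by 3.
Ends in 9: not divisible by 5.
7: 16409 = 7·2344 + 1
11: 16409 = 11·1491 + 8
13: 16409 = 13·1262 + 3
17: 16409 = 17·965 + 4
19: 16409 = 19·863 + 12
23: 16409 = 23·713 + 10
29: 16409 = 29·565 + 24
31: 16409 = 31·529 + 10
37: 16409 = 37·443 + 18
41: 16409 = 41·400 + 9
43: 16409 = 43·381 + 26
47: 16409 = 47·349 + 6
53: 16409 = 53·309 + 32
59: 16409 = 59·278 + 7
61: 16409 = 61·269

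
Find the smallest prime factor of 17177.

89

17177 is odd.
Digit sum 23, not divisible by 3.
Ends in 7: not divisible by 5.
7: 17177 = 7·2453 + 6
11: 17177 = 11·1561 + 6
13: 17177 = 13·1321 + 4
17: 17177 = 17·1010 + 7
19: 17177 = 19·904 + 1
23: 17177 = 23·746 + 19
29: 17177 = 29·592 + 9
31: 17177 = 31·554 + 3
37: 17177 = 37·464 + 9
41: 17177 = 41·418 + 39
43: 17177 = 43·399 + 20
47: 17177 = 47·365 + 22
53: 17177 = 53·324 + 5
59: 17177 = 59·291 + 8
61: 17177 = 61·281 + 36
67: 17177 = 67·256 + 25
71: 17177 = 71·241 + 66
73: 17177 = 73·235 + 22
79: 17177 = 79·217 + 34
83: 17177 = 83·206 + 79
89: 17177 = 89·193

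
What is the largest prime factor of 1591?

1591 = 37 · 43
43 is prime.
So 1591 = 37 · 43; the largest prime factor is 43.

43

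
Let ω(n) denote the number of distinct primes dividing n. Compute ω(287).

287 = 7 · 41
287 = 7 · 41, which has 2 distinct prime factors.

2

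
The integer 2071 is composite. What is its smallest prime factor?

19

2071 is odd.
Digit sum 10, not divisible by 3.
Ends in 1: not divisible by 5.
7: 2071 = 7·295 + 6
11: 2071 = 11·188 + 3
13: 2071 = 13·159 + 4
17: 2071 = 17·121 + 14
19: 2071 = 19·109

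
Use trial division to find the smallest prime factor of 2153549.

53

2153549 is odd.
Digit sum 29, not divisible by 3.
Ends in 9: not divisible by 5.
7: 2153549 = 7·307649 + 6
11: 2153549 = 11·195777 + 2
13: 2153549 = 13·165657 + 8
17: 2153549 = 17·126679 + 6
19: 2153549 = 19·113344 + 13
23: 2153549 = 23·93632 + 13
29: 2153549 = 29·74260 + 9
31: 2153549 = 31·69469 + 10
37: 2153549 = 37·58204 + 1
41: 2153549 = 41·52525 + 24
43: 2153549 = 43·50082 + 23
47: 2153549 = 47·45820 + 9
53: 2153549 = 53·40633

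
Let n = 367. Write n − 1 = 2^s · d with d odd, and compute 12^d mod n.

367 − 1 = 366 = 2^1 · 183, so d = 183.
12^1 ≡ 12 (mod 367)
12^2 ≡ 12^2 = 144 ≡ 144 (mod 367)
12^4 ≡ 144^2 = 20736 ≡ 184 (mod 367)
12^8 ≡ 184^2 = 33856 ≡ 92 (mod 367)
12^16 ≡ 92^2 = 8464 ≡ 23 (mod 367)
12^32 ≡ 23^2 = 529 ≡ 162 (mod 367)
12^64 ≡ 162^2 = 26244 ≡ 187 (mod 367)
12^128 ≡ 187^2 = 34969 ≡ 104 (mod 367)
183 = 128 + 32 + 16 + 4 + 2 + 1 in binary powers of 2.
So 12^183 ≡ 104 · 162 · 23 · 184 · 144 · 12 ≡ 366 (mod 367).
Since 12^d ≡ 366 (mod 367), base 12 does not prove 367 composite.

366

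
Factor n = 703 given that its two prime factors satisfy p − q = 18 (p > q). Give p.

Since p = q + 18, we have 703 = q(q + 18), so q² + 18q − 703 = 0.
Discriminant: 18² + 4·703 = 324 + 2812 = 3136; √3136 = 56.
q = (−18 + 56)/2 = 19, and p = q + 18 = 37.
Check: 19 · 37 = 703.

37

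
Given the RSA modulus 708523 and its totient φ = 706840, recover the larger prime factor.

863

φ(n) = (p−1)(q−1) = n − (p+q) + 1, so p + q = 708523 − 706840 + 1 = 1684.
p and q are the roots of t² − 1684t + 708523 = 0.
Discriminant: 1684² − 4·708523 = 2835856 − 2834092 = 1764; √1764 = 42.
q = (1684 − 42)/2 = 821, p = (1684 + 42)/2 = 863.
Check: 821 · 863 = 708523.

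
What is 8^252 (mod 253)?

141

8^1 ≡ 8 (mod 253)
8^2 ≡ 8^2 = 64 ≡ 64 (mod 253)
8^4 ≡ 64^2 = 4096 ≡ 48 (mod 253)
8^8 ≡ 48^2 = 2304 ≡ 27 (mod 253)
8^16 ≡ 27^2 = 729 ≡ 223 (mod 253)
8^32 ≡ 223^2 = 49729 ≡ 141 (mod 253)
8^64 ≡ 141^2 = 19881 ≡ 147 (mod 253)
8^128 ≡ 147^2 = 21609 ≡ 104 (mod 253)
252 = 128 + 64 + 32 + 16 + 8 + 4 in binary powers of 2.
So 8^252 ≡ 104 · 147 · 141 · 223 · 27 · 48 ≡ 141 (mod 253).
Since 141 ≠ 1, base 8 is a Fermat witness: 253 is composite.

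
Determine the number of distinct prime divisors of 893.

2

893 = 19 · 47
893 = 19 · 47, which has 2 distinct prime factors.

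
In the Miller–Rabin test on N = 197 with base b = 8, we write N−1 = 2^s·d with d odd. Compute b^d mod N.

14

197 − 1 = 196 = 2^2 · 49, so d = 49.
8^1 ≡ 8 (mod 197)
8^2 ≡ 8^2 = 64 ≡ 64 (mod 197)
8^4 ≡ 64^2 = 4096 ≡ 156 (mod 197)
8^8 ≡ 156^2 = 24336 ≡ 105 (mod 197)
8^16 ≡ 105^2 = 11025 ≡ 190 (mod 197)
8^32 ≡ 190^2 = 36100 ≡ 49 (mod 197)
49 = 32 + 16 + 1 in binary powers of 2.
So 8^49 ≡ 49 · 190 · 8 ≡ 14 (mod 197).
Squaring chain: 14 → 196; reaches −1, so base 8 does not prove 197 composite.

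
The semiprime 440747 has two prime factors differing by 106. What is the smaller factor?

Since p = q + 106, we have 440747 = q(q + 106), so q² + 106q − 440747 = 0.
Discriminant: 106² + 4·440747 = 11236 + 1762988 = 1774224; √1774224 = 1332.
q = (−106 + 1332)/2 = 613, and p = q + 106 = 719.
Check: 613 · 719 = 440747.

613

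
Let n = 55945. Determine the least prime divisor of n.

5

55945 is odd.
Digit sum 28, not divisible by 3.
Ends in 5: divisible by 5.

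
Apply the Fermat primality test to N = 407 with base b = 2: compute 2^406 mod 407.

2^1 ≡ 2 (mod 407)
2^2 ≡ 2^2 = 4 ≡ 4 (mod 407)
2^4 ≡ 4^2 = 16 ≡ 16 (mod 407)
2^8 ≡ 16^2 = 256 ≡ 256 (mod 407)
2^16 ≡ 256^2 = 65536 ≡ 9 (mod 407)
2^32 ≡ 9^2 = 81 ≡ 81 (mod 407)
2^64 ≡ 81^2 = 6561 ≡ 49 (mod 407)
2^128 ≡ 49^2 = 2401 ≡ 366 (mod 407)
2^256 ≡ 366^2 = 133956 ≡ 53 (mod 407)
406 = 256 + 128 + 16 + 4 + 2 in binary powers of 2.
So 2^406 ≡ 53 · 366 · 9 · 16 · 4 ≡ 284 (mod 407).
Since 284 ≠ 1, base 2 is a Fermat witness: 407 is composite.

284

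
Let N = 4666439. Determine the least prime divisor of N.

4666439 is odd.
Digit sum 38, not divisible by 3.
Ends in 9: not divisible by 5.
7: 4666439 = 7·666634 + 1
11: 4666439 = 11·424221 + 8
13: 4666439 = 13·358956 + 11
17: 4666439 = 17·274496 + 7
19: 4666439 = 19·245602 + 1
23: 4666439 = 23·202888 + 15
29: 4666439 = 29·160911 + 20
31: 4666439 = 31·150530 + 9
37: 4666439 = 37·126119 + 36
41: 4666439 = 41·113815 + 24
43: 4666439 = 43·108521 + 36
47: 4666439 = 47·99285 + 44
53: 4666439 = 53·88046 + 1
59: 4666439 = 59·79092 + 11
61: 4666439 = 61·76499

61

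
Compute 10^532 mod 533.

10^1 ≡ 10 (mod 533)
10^2 ≡ 10^2 = 100 ≡ 100 (mod 533)
10^4 ≡ 100^2 = 10000 ≡ 406 (mod 533)
10^8 ≡ 406^2 = 164836 ≡ 139 (mod 533)
10^16 ≡ 139^2 = 19321 ≡ 133 (mod 533)
10^32 ≡ 133^2 = 17689 ≡ 100 (mod 533)
10^64 ≡ 100^2 = 10000 ≡ 406 (mod 533)
10^128 ≡ 406^2 = 164836 ≡ 139 (mod 533)
10^256 ≡ 139^2 = 19321 ≡ 133 (mod 533)
10^512 ≡ 133^2 = 17689 ≡ 100 (mod 533)
532 = 512 + 16 + 4 in binary powers of 2.
So 10^532 ≡ 100 · 133 · 406 ≡ 510 (mod 533).
Since 510 ≠ 1, base 10 is a Fermat witness: 533 is composite.

510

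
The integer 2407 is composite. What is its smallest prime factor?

29

2407 is odd.
Digit sum 13, not divisible by 3.
Ends in 7: not divisible by 5.
7: 2407 = 7·343 + 6
11: 2407 = 11·218 + 9
13: 2407 = 13·185 + 2
17: 2407 = 17·141 + 10
19: 2407 = 19·126 + 13
23: 2407 = 23·104 + 15
29: 2407 = 29·83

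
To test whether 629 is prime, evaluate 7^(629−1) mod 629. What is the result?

7^1 ≡ 7 (mod 629)
7^2 ≡ 7^2 = 49 ≡ 49 (mod 629)
7^4 ≡ 49^2 = 2401 ≡ 514 (mod 629)
7^8 ≡ 514^2 = 264196 ≡ 16 (mod 629)
7^16 ≡ 16^2 = 256 ≡ 256 (mod 629)
7^32 ≡ 256^2 = 65536 ≡ 120 (mod 629)
7^64 ≡ 120^2 = 14400 ≡ 562 (mod 629)
7^128 ≡ 562^2 = 315844 ≡ 86 (mod 629)
7^256 ≡ 86^2 = 7396 ≡ 477 (mod 629)
7^512 ≡ 477^2 = 227529 ≡ 460 (mod 629)
628 = 512 + 64 + 32 + 16 + 4 in binary powers of 2.
So 7^628 ≡ 460 · 562 · 120 · 256 · 514 ≡ 293 (mod 629).
Since 293 ≠ 1, base 7 is a Fermat witness: 629 is composite.

293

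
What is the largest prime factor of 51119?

97

51119 = 17 · 3007
3007 = 31 · 97
97 is prime.
So 51119 = 17 · 31 · 97; the largest prime factor is 97.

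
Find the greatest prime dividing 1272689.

59

1272689 = 11 · 115699
115699 = 37 · 3127
3127 = 53 · 59
59 is prime.
So 1272689 = 11 · 37 · 53 · 59; the largest prime factor is 59.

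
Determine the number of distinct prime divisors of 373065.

6

373065 = 3 · 124355
124355 = 5 · 24871
24871 = 7 · 3553
3553 = 11 · 323
323 = 17 · 19
373065 = 3 · 5 · 7 · 11 · 17 · 19, which has 6 distinct prime factors.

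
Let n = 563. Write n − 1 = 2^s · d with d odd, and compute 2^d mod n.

562

563 − 1 = 562 = 2^1 · 281, so d = 281.
2^1 ≡ 2 (mod 563)
2^2 ≡ 2^2 = 4 ≡ 4 (mod 563)
2^4 ≡ 4^2 = 16 ≡ 16 (mod 563)
2^8 ≡ 16^2 = 256 ≡ 256 (mod 563)
2^16 ≡ 256^2 = 65536 ≡ 228 (mod 563)
2^32 ≡ 228^2 = 51984 ≡ 188 (mod 563)
2^64 ≡ 188^2 = 35344 ≡ 438 (mod 563)
2^128 ≡ 438^2 = 191844 ≡ 424 (mod 563)
2^256 ≡ 424^2 = 179776 ≡ 179 (mod 563)
281 = 256 + 16 + 8 + 1 in binary powers of 2.
So 2^281 ≡ 179 · 228 · 256 · 2 ≡ 562 (mod 563).
Since 2^d ≡ 562 (mod 563), base 2 does not prove 563 composite.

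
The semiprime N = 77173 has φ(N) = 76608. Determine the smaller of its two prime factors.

229

φ(n) = (p−1)(q−1) = n − (p+q) + 1, so p + q = 77173 − 76608 + 1 = 566.
p and q are the roots of t² − 566t + 77173 = 0.
Discriminant: 566² − 4·77173 = 320356 − 308692 = 11664; √11664 = 108.
q = (566 − 108)/2 = 229, p = (566 + 108)/2 = 337.
Check: 229 · 337 = 77173.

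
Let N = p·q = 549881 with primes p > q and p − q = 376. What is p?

953

Since p = q + 376, we have 549881 = q(q + 376), so q² + 376q − 549881 = 0.
Discriminant: 376² + 4·549881 = 141376 + 2199524 = 2340900; √2340900 = 1530.
q = (−376 + 1530)/2 = 577, and p = q + 376 = 953.
Check: 577 · 953 = 549881.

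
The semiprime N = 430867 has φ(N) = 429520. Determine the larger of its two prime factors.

827

φ(n) = (p−1)(q−1) = n − (p+q) + 1, so p + q = 430867 − 429520 + 1 = 1348.
p and q are the roots of t² − 1348t + 430867 = 0.
Discriminant: 1348² − 4·430867 = 1817104 − 1723468 = 93636; √93636 = 306.
q = (1348 − 306)/2 = 521, p = (1348 + 306)/2 = 827.
Check: 521 · 827 = 430867.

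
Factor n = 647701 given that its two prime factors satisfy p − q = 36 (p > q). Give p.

Since p = q + 36, we have 647701 = q(q + 36), so q² + 36q − 647701 = 0.
Discriminant: 36² + 4·647701 = 1296 + 2590804 = 2592100; √2592100 = 1610.
q = (−36 + 1610)/2 = 787, and p = q + 36 = 823.
Check: 787 · 823 = 647701.

823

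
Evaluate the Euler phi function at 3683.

Factor: 3683 = 29 · 127.
φ(3683) = (29−1) · (127−1) = 28 · 126 = 3528.

3528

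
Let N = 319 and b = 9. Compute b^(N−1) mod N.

9^1 ≡ 9 (mod 319)
9^2 ≡ 9^2 = 81 ≡ 81 (mod 319)
9^4 ≡ 81^2 = 6561 ≡ 181 (mod 319)
9^8 ≡ 181^2 = 32761 ≡ 223 (mod 319)
9^16 ≡ 223^2 = 49729 ≡ 284 (mod 319)
9^32 ≡ 284^2 = 80656 ≡ 268 (mod 319)
9^64 ≡ 268^2 = 71824 ≡ 49 (mod 319)
9^128 ≡ 49^2 = 2401 ≡ 168 (mod 319)
9^256 ≡ 168^2 = 28224 ≡ 152 (mod 319)
318 = 256 + 32 + 16 + 8 + 4 + 2 in binary powers of 2.
So 9^318 ≡ 152 · 268 · 284 · 223 · 181 · 81 ≡ 25 (mod 319).
Since 25 ≠ 1, base 9 is a Fermat witness: 319 is composite.

25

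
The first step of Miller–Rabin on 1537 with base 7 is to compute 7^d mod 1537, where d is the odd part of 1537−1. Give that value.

343

1537 − 1 = 1536 = 2^9 · 3, so d = 3.
7^1 ≡ 7 (mod 1537)
7^2 ≡ 7^2 = 49 ≡ 49 (mod 1537)
3 = 2 + 1 in binary powers of 2.
So 7^3 ≡ 49 · 7 ≡ 343 (mod 1537).
Squaring chain: 343 → 837 → 1234 → 1126 → 1388 → 683 → 778 → 1243 → 364; never reaches −1, so base 7 is a Miller–Rabin witness that 1537 is composite.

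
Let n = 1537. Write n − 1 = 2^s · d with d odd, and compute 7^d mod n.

343

1537 − 1 = 1536 = 2^9 · 3, so d = 3.
7^1 ≡ 7 (mod 1537)
7^2 ≡ 7^2 = 49 ≡ 49 (mod 1537)
3 = 2 + 1 in binary powers of 2.
So 7^3 ≡ 49 · 7 ≡ 343 (mod 1537).
Squaring chain: 343 → 837 → 1234 → 1126 → 1388 → 683 → 778 → 1243 → 364; never reaches −1, so base 7 is a Miller–Rabin witness that 1537 is composite.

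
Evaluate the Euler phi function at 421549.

Factor: 421549 = 17 · 137 · 181.
φ(421549) = (17−1) · (137−1) · (181−1) = 16 · 136 · 180 = 391680.

391680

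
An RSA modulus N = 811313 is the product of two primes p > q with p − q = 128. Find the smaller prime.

Since p = q + 128, we have 811313 = q(q + 128), so q² + 128q − 811313 = 0.
Discriminant: 128² + 4·811313 = 16384 + 3245252 = 3261636; √3261636 = 1806.
q = (−128 + 1806)/2 = 839, and p = q + 128 = 967.
Check: 839 · 967 = 811313.

839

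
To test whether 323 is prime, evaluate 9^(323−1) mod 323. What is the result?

251

9^1 ≡ 9 (mod 323)
9^2 ≡ 9^2 = 81 ≡ 81 (mod 323)
9^4 ≡ 81^2 = 6561 ≡ 101 (mod 323)
9^8 ≡ 101^2 = 10201 ≡ 188 (mod 323)
9^16 ≡ 188^2 = 35344 ≡ 137 (mod 323)
9^32 ≡ 137^2 = 18769 ≡ 35 (mod 323)
9^64 ≡ 35^2 = 1225 ≡ 256 (mod 323)
9^128 ≡ 256^2 = 65536 ≡ 290 (mod 323)
9^256 ≡ 290^2 = 84100 ≡ 120 (mod 323)
322 = 256 + 64 + 2 in binary powers of 2.
So 9^322 ≡ 120 · 256 · 81 ≡ 251 (mod 323).
Since 251 ≠ 1, base 9 is a Fermat witness: 323 is composite.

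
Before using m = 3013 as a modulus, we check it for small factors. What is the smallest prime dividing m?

3013 is odd.
Digit sum 7, not divisible by 3.
Ends in 3: not divisible by 5.
7: 3013 = 7·430 + 3
11: 3013 = 11·273 + 10
13: 3013 = 13·231 + 10
17: 3013 = 17·177 + 4
19: 3013 = 19·158 + 11
23: 3013 = 23·131

23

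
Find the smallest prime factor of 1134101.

41

1134101 is odd.
Digit sum 11, not divisible by 3.
Ends in 1: not divisible by 5.
7: 1134101 = 7·162014 + 3
11: 1134101 = 11·103100 + 1
13: 1134101 = 13·87238 + 7
17: 1134101 = 17·66711 + 14
19: 1134101 = 19·59689 + 10
23: 1134101 = 23·49308 + 17
29: 1134101 = 29·39106 + 27
31: 1134101 = 31·36583 + 28
37: 1134101 = 37·30651 + 14
41: 1134101 = 41·27661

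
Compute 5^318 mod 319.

136

5^1 ≡ 5 (mod 319)
5^2 ≡ 5^2 = 25 ≡ 25 (mod 319)
5^4 ≡ 25^2 = 625 ≡ 306 (mod 319)
5^8 ≡ 306^2 = 93636 ≡ 169 (mod 319)
5^16 ≡ 169^2 = 28561 ≡ 170 (mod 319)
5^32 ≡ 170^2 = 28900 ≡ 190 (mod 319)
5^64 ≡ 190^2 = 36100 ≡ 53 (mod 319)
5^128 ≡ 53^2 = 2809 ≡ 257 (mod 319)
5^256 ≡ 257^2 = 66049 ≡ 16 (mod 319)
318 = 256 + 32 + 16 + 8 + 4 + 2 in binary powers of 2.
So 5^318 ≡ 16 · 190 · 170 · 169 · 306 · 25 ≡ 136 (mod 319).
Since 136 ≠ 1, base 5 is a Fermat witness: 319 is composite.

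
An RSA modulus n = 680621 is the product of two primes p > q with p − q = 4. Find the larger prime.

827

Since p = q + 4, we have 680621 = q(q + 4), so q² + 4q − 680621 = 0.
Discriminant: 4² + 4·680621 = 16 + 2722484 = 2722500; √2722500 = 1650.
q = (−4 + 1650)/2 = 823, and p = q + 4 = 827.
Check: 823 · 827 = 680621.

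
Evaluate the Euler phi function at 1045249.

1014000

Factor: 1045249 = 79 · 101 · 131.
φ(1045249) = (79−1) · (101−1) · (131−1) = 78 · 100 · 130 = 1014000.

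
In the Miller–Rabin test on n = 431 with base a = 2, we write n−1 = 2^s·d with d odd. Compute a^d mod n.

1

431 − 1 = 430 = 2^1 · 215, so d = 215.
2^1 ≡ 2 (mod 431)
2^2 ≡ 2^2 = 4 ≡ 4 (mod 431)
2^4 ≡ 4^2 = 16 ≡ 16 (mod 431)
2^8 ≡ 16^2 = 256 ≡ 256 (mod 431)
2^16 ≡ 256^2 = 65536 ≡ 24 (mod 431)
2^32 ≡ 24^2 = 576 ≡ 145 (mod 431)
2^64 ≡ 145^2 = 21025 ≡ 337 (mod 431)
2^128 ≡ 337^2 = 113569 ≡ 216 (mod 431)
215 = 128 + 64 + 16 + 4 + 2 + 1 in binary powers of 2.
So 2^215 ≡ 216 · 337 · 24 · 16 · 4 · 2 ≡ 1 (mod 431).
Since 2^d ≡ 1 (mod 431), base 2 does not prove 431 composite.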